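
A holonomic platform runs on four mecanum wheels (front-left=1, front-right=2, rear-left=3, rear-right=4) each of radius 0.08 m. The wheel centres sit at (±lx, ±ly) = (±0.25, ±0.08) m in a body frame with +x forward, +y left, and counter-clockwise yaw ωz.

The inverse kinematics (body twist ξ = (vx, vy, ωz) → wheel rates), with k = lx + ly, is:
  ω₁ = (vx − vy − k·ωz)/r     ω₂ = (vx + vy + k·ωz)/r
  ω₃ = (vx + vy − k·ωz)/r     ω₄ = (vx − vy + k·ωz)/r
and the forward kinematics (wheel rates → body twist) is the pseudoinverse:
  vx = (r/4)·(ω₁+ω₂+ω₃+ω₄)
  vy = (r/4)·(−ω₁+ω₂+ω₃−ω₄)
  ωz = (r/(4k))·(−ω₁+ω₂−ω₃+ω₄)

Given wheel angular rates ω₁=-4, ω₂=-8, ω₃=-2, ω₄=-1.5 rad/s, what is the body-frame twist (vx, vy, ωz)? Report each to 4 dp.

(-0.3100, -0.0900, -0.2121)

k = lx + ly = 0.25 + 0.08 = 0.3300
ω₁+ω₂+ω₃+ω₄ = -15.5000  →  vx = (0.08/4)·-15.5000 = -0.3100
−ω₁+ω₂+ω₃−ω₄ = -4.5000  →  vy = (0.08/4)·-4.5000 = -0.0900
−ω₁+ω₂−ω₃+ω₄ = -3.5000  →  ωz = (0.08/1.3200)·-3.5000 = -0.2121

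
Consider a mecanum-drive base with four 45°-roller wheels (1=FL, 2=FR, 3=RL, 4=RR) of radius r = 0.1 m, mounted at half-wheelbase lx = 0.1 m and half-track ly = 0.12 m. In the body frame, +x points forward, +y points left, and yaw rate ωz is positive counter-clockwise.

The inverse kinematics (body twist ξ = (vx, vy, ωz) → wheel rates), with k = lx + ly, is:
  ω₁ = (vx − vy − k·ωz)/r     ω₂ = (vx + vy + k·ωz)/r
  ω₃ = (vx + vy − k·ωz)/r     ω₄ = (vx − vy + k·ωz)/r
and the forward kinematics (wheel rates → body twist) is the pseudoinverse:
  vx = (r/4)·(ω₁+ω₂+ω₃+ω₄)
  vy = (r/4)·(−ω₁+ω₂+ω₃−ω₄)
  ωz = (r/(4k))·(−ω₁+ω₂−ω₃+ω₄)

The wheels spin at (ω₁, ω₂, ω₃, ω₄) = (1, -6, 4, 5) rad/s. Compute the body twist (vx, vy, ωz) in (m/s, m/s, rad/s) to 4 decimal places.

k = lx + ly = 0.1 + 0.12 = 0.2200
ω₁+ω₂+ω₃+ω₄ = 4.0000  →  vx = (0.1/4)·4.0000 = 0.1000
−ω₁+ω₂+ω₃−ω₄ = -8.0000  →  vy = (0.1/4)·-8.0000 = -0.2000
−ω₁+ω₂−ω₃+ω₄ = -6.0000  →  ωz = (0.1/0.8800)·-6.0000 = -0.6818

(0.1000, -0.2000, -0.6818)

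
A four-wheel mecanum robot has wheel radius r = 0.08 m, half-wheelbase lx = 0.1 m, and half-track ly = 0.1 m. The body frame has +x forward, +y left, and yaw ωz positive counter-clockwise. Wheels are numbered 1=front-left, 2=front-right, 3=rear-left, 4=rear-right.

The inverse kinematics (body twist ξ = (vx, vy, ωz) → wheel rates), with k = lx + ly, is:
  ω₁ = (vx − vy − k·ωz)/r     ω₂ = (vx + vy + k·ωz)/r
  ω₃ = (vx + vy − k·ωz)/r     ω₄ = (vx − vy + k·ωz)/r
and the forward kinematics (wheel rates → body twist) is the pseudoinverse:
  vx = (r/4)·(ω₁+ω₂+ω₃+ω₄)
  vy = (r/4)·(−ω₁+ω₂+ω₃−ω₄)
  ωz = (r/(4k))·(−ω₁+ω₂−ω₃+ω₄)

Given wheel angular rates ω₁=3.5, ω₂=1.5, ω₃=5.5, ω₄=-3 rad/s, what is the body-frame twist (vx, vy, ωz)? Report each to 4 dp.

k = lx + ly = 0.1 + 0.1 = 0.2000
ω₁+ω₂+ω₃+ω₄ = 7.5000  →  vx = (0.08/4)·7.5000 = 0.1500
−ω₁+ω₂+ω₃−ω₄ = 6.5000  →  vy = (0.08/4)·6.5000 = 0.1300
−ω₁+ω₂−ω₃+ω₄ = -10.5000  →  ωz = (0.08/0.8000)·-10.5000 = -1.0500

(0.1500, 0.1300, -1.0500)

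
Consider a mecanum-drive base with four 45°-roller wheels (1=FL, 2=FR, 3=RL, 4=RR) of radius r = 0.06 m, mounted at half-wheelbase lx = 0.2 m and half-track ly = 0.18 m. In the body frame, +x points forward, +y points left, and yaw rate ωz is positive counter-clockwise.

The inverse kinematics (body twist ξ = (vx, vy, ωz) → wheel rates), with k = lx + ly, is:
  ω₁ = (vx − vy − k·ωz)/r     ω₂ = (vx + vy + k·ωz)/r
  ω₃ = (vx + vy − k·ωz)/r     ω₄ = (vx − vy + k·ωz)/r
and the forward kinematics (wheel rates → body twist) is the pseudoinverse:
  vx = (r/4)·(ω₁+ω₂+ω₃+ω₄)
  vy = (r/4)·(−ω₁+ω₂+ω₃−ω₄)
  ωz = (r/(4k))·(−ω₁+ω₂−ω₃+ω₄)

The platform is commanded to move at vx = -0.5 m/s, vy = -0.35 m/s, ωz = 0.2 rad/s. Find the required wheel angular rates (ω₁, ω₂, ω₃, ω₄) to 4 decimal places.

k = lx + ly = 0.2 + 0.18 = 0.3800;  k·ωz = 0.3800·0.2 = 0.0760
ω₁ (FL) = (vx − vy − k·ωz)/r = -0.2260/0.06 = -3.7667
ω₂ (FR) = (vx + vy + k·ωz)/r = -0.7740/0.06 = -12.9000
ω₃ (RL) = (vx + vy − k·ωz)/r = -0.9260/0.06 = -15.4333
ω₄ (RR) = (vx − vy + k·ωz)/r = -0.0740/0.06 = -1.2333

(-3.7667, -12.9000, -15.4333, -1.2333)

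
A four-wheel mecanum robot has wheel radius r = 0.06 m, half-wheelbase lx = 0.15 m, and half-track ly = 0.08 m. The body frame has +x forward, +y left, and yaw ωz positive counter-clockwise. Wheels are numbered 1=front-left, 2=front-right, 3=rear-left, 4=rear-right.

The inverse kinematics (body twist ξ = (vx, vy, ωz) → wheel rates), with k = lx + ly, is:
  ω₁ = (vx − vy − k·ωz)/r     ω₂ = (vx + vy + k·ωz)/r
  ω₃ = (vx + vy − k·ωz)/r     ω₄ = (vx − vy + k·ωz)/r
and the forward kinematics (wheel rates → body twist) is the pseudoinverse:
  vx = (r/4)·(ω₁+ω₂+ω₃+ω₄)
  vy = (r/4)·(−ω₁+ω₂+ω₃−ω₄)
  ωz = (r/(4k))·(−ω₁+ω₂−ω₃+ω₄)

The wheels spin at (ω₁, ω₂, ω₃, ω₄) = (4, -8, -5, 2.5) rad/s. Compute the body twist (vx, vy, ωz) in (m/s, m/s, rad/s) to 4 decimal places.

k = lx + ly = 0.15 + 0.08 = 0.2300
ω₁+ω₂+ω₃+ω₄ = -6.5000  →  vx = (0.06/4)·-6.5000 = -0.0975
−ω₁+ω₂+ω₃−ω₄ = -19.5000  →  vy = (0.06/4)·-19.5000 = -0.2925
−ω₁+ω₂−ω₃+ω₄ = -4.5000  →  ωz = (0.06/0.9200)·-4.5000 = -0.2935

(-0.0975, -0.2925, -0.2935)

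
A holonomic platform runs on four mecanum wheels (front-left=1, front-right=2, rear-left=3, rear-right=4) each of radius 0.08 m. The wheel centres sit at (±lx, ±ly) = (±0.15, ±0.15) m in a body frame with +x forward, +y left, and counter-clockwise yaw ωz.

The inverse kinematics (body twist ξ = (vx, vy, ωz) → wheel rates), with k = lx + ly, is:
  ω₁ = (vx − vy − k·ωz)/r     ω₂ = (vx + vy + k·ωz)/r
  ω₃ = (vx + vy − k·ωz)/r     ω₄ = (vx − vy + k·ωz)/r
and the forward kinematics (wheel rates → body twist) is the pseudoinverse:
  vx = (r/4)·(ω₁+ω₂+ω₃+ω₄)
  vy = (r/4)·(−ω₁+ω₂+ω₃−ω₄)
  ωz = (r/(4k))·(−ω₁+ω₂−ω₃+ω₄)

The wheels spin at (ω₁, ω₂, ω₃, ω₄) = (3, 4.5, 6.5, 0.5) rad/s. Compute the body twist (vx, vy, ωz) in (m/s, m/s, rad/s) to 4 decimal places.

k = lx + ly = 0.15 + 0.15 = 0.3000
ω₁+ω₂+ω₃+ω₄ = 14.5000  →  vx = (0.08/4)·14.5000 = 0.2900
−ω₁+ω₂+ω₃−ω₄ = 7.5000  →  vy = (0.08/4)·7.5000 = 0.1500
−ω₁+ω₂−ω₃+ω₄ = -4.5000  →  ωz = (0.08/1.2000)·-4.5000 = -0.3000

(0.2900, 0.1500, -0.3000)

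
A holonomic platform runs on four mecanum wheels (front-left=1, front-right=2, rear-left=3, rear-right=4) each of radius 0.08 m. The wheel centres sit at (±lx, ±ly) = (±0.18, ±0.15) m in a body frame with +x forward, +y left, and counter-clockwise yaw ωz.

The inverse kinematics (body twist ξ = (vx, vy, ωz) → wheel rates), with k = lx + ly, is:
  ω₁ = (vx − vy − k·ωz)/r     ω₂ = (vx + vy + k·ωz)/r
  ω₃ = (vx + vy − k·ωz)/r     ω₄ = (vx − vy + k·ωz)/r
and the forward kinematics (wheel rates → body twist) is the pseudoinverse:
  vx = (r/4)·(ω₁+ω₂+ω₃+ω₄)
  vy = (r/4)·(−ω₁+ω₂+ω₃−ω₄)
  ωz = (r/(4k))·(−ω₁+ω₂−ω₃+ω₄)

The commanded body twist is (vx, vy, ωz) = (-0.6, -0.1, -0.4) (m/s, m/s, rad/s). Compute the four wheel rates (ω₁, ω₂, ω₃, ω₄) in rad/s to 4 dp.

k = lx + ly = 0.18 + 0.15 = 0.3300;  k·ωz = 0.3300·-0.4 = -0.1320
ω₁ (FL) = (vx − vy − k·ωz)/r = -0.3680/0.08 = -4.6000
ω₂ (FR) = (vx + vy + k·ωz)/r = -0.8320/0.08 = -10.4000
ω₃ (RL) = (vx + vy − k·ωz)/r = -0.5680/0.08 = -7.1000
ω₄ (RR) = (vx − vy + k·ωz)/r = -0.6320/0.08 = -7.9000

(-4.6000, -10.4000, -7.1000, -7.9000)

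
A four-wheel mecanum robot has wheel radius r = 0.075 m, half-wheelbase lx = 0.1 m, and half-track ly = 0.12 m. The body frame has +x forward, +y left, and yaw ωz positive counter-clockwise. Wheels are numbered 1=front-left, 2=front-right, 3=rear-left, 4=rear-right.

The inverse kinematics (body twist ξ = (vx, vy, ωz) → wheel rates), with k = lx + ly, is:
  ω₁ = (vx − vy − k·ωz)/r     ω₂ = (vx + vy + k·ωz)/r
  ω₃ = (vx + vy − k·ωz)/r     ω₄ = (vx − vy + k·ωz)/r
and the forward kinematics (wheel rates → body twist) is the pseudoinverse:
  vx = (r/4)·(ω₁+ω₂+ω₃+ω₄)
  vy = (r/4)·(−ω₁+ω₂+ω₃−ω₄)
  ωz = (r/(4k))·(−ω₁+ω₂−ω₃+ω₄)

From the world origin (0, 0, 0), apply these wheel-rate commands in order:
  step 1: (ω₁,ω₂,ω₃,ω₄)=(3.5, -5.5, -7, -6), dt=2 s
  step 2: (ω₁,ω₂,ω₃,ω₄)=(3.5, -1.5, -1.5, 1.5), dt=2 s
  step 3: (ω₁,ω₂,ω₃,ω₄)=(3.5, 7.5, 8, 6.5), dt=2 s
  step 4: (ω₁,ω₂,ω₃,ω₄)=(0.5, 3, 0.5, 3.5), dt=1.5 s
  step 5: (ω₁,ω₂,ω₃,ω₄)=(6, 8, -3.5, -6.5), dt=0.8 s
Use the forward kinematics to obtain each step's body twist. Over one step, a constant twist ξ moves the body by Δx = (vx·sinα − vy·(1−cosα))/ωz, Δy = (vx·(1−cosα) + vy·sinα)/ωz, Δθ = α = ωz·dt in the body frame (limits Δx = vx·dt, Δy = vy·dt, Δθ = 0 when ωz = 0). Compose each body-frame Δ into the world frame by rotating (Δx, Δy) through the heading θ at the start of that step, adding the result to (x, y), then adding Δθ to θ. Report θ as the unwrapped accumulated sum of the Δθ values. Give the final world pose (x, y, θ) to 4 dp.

(-0.4333, -1.1032, -0.6435)

step 1: ξ=(vx,vy,ωz)=(-0.2812, -0.1875, -0.6818), dt=2.0 → body Δ=(-0.6221, 0.0585, -1.3636) → world pose (-0.6221, 0.0585, -1.3636)
step 2: ξ=(vx,vy,ωz)=(0.0375, -0.1500, -0.1705), dt=2.0 → body Δ=(0.0229, -0.3069, -0.3409) → world pose (-0.9177, -0.0270, -1.7045)
step 3: ξ=(vx,vy,ωz)=(0.4781, 0.1031, 0.2131), dt=2.0 → body Δ=(0.8843, 0.4007, 0.4261) → world pose (-0.6385, -0.9568, -1.2784)
step 4: ξ=(vx,vy,ωz)=(0.1406, -0.0094, 0.4688), dt=1.5 → body Δ=(0.1987, 0.0582, 0.7031) → world pose (-0.5255, -1.1303, -0.5753)
step 5: ξ=(vx,vy,ωz)=(0.0750, 0.0938, -0.0852), dt=0.8 → body Δ=(0.0625, 0.0729, -0.0682) → world pose (-0.4333, -1.1032, -0.6435)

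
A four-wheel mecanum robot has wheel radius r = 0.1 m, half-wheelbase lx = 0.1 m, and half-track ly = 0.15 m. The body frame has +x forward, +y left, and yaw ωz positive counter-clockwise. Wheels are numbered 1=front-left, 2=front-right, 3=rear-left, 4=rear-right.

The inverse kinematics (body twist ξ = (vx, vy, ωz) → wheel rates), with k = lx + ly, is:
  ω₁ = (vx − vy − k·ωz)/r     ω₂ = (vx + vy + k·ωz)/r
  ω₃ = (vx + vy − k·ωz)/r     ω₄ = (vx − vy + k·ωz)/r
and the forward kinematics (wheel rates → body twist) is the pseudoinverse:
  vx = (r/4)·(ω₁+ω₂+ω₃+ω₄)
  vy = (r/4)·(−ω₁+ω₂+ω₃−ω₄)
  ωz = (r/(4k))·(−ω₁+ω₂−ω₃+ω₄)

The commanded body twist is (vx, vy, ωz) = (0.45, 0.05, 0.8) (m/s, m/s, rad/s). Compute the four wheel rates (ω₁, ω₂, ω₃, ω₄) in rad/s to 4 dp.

k = lx + ly = 0.1 + 0.15 = 0.2500;  k·ωz = 0.2500·0.8 = 0.2000
ω₁ (FL) = (vx − vy − k·ωz)/r = 0.2000/0.1 = 2.0000
ω₂ (FR) = (vx + vy + k·ωz)/r = 0.7000/0.1 = 7.0000
ω₃ (RL) = (vx + vy − k·ωz)/r = 0.3000/0.1 = 3.0000
ω₄ (RR) = (vx − vy + k·ωz)/r = 0.6000/0.1 = 6.0000

(2.0000, 7.0000, 3.0000, 6.0000)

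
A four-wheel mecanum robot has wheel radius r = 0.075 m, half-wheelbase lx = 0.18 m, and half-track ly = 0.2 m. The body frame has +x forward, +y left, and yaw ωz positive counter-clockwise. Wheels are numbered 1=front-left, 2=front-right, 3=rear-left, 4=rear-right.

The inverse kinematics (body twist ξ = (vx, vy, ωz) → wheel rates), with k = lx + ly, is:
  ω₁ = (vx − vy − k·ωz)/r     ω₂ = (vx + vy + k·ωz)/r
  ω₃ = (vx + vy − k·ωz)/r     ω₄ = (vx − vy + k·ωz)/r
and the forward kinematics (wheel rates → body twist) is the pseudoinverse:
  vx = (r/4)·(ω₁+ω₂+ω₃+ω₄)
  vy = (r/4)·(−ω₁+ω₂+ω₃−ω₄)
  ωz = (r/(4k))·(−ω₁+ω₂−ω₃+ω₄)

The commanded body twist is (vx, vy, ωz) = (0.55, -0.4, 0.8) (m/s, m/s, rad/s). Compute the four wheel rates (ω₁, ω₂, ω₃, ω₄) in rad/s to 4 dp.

k = lx + ly = 0.18 + 0.2 = 0.3800;  k·ωz = 0.3800·0.8 = 0.3040
ω₁ (FL) = (vx − vy − k·ωz)/r = 0.6460/0.075 = 8.6133
ω₂ (FR) = (vx + vy + k·ωz)/r = 0.4540/0.075 = 6.0533
ω₃ (RL) = (vx + vy − k·ωz)/r = -0.1540/0.075 = -2.0533
ω₄ (RR) = (vx − vy + k·ωz)/r = 1.2540/0.075 = 16.7200

(8.6133, 6.0533, -2.0533, 16.7200)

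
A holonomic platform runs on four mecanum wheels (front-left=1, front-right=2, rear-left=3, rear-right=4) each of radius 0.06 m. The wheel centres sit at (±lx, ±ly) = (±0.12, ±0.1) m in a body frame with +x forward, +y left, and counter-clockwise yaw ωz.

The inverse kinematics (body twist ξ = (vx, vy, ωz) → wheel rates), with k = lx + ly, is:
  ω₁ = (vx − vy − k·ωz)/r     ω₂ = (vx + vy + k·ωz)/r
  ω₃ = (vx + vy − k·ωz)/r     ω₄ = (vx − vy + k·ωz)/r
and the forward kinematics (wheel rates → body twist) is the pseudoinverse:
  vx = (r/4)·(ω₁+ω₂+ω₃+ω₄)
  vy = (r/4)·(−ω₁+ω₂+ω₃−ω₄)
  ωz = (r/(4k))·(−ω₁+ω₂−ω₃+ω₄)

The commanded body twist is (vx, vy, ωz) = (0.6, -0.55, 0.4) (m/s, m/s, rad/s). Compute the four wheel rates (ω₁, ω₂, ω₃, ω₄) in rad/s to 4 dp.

k = lx + ly = 0.12 + 0.1 = 0.2200;  k·ωz = 0.2200·0.4 = 0.0880
ω₁ (FL) = (vx − vy − k·ωz)/r = 1.0620/0.06 = 17.7000
ω₂ (FR) = (vx + vy + k·ωz)/r = 0.1380/0.06 = 2.3000
ω₃ (RL) = (vx + vy − k·ωz)/r = -0.0380/0.06 = -0.6333
ω₄ (RR) = (vx − vy + k·ωz)/r = 1.2380/0.06 = 20.6333

(17.7000, 2.3000, -0.6333, 20.6333)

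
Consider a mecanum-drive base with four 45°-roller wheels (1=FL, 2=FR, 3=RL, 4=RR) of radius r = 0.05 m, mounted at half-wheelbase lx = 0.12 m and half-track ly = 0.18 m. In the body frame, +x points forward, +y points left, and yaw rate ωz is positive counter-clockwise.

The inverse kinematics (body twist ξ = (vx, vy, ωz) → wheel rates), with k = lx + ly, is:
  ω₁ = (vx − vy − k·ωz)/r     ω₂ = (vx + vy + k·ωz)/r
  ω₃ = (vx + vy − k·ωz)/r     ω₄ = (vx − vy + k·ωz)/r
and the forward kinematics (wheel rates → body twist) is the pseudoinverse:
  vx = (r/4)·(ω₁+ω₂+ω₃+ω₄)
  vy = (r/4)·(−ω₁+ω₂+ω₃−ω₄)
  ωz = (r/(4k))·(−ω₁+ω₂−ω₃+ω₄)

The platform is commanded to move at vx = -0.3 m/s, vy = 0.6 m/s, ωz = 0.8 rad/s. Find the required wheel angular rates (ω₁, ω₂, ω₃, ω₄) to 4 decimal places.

k = lx + ly = 0.12 + 0.18 = 0.3000;  k·ωz = 0.3000·0.8 = 0.2400
ω₁ (FL) = (vx − vy − k·ωz)/r = -1.1400/0.05 = -22.8000
ω₂ (FR) = (vx + vy + k·ωz)/r = 0.5400/0.05 = 10.8000
ω₃ (RL) = (vx + vy − k·ωz)/r = 0.0600/0.05 = 1.2000
ω₄ (RR) = (vx − vy + k·ωz)/r = -0.6600/0.05 = -13.2000

(-22.8000, 10.8000, 1.2000, -13.2000)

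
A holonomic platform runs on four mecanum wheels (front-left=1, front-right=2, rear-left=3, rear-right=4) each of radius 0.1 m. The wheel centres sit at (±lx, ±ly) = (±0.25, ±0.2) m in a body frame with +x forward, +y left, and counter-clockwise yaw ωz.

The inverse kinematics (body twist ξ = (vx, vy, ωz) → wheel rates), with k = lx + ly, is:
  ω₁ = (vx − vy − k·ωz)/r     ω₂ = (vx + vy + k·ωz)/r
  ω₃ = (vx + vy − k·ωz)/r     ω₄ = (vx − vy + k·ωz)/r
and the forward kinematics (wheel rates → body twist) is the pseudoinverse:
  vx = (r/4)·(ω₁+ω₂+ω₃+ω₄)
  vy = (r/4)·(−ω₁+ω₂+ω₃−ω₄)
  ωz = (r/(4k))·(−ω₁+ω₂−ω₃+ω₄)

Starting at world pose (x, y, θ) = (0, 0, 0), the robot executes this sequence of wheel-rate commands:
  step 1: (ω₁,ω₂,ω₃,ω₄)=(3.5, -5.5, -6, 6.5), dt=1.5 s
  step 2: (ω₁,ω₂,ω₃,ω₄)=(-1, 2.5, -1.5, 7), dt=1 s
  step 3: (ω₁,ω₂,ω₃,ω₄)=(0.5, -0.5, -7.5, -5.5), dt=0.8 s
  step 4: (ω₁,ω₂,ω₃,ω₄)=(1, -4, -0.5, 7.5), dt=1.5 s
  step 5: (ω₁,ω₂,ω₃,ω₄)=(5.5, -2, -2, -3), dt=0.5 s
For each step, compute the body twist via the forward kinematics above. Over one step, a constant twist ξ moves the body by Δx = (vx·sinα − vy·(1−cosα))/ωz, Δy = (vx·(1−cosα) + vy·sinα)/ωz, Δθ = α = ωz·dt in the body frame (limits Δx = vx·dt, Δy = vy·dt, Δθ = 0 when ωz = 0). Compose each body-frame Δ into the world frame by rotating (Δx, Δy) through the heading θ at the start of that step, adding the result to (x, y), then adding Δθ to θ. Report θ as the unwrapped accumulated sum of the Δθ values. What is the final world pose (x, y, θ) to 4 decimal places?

step 1: ξ=(vx,vy,ωz)=(-0.0375, -0.5375, 0.1944), dt=1.5 → body Δ=(0.0613, -0.8030, 0.2917) → world pose (0.0613, -0.8030, 0.2917)
step 2: ξ=(vx,vy,ωz)=(0.1750, -0.1250, 0.6667), dt=1.0 → body Δ=(0.2025, -0.0597, 0.6667) → world pose (0.2724, -0.8020, 0.9583)
step 3: ξ=(vx,vy,ωz)=(-0.3250, -0.0750, 0.0556), dt=0.8 → body Δ=(-0.2586, -0.0658, 0.0444) → world pose (0.1775, -1.0514, 1.0028)
step 4: ξ=(vx,vy,ωz)=(0.1000, -0.3250, 0.1667), dt=1.5 → body Δ=(0.2091, -0.4638, 0.2500) → world pose (0.6810, -1.1247, 1.2528)
step 5: ξ=(vx,vy,ωz)=(-0.0375, -0.1625, -0.4722), dt=0.5 → body Δ=(-0.0281, -0.0783, -0.2361) → world pose (0.7465, -1.1759, 1.0167)

(0.7465, -1.1759, 1.0167)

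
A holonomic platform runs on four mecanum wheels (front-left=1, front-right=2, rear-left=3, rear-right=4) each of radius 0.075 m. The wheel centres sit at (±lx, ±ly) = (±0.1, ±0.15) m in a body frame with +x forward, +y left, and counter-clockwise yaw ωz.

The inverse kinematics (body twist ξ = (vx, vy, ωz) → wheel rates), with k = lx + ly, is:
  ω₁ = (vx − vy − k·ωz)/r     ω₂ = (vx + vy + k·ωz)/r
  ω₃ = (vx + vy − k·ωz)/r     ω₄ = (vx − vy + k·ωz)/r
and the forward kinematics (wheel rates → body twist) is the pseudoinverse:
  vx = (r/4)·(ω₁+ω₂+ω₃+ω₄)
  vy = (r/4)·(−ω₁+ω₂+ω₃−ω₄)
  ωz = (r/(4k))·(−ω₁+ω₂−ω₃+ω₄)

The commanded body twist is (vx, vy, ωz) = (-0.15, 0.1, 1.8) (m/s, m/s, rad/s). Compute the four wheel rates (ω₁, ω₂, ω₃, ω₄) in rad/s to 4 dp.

k = lx + ly = 0.1 + 0.15 = 0.2500;  k·ωz = 0.2500·1.8 = 0.4500
ω₁ (FL) = (vx − vy − k·ωz)/r = -0.7000/0.075 = -9.3333
ω₂ (FR) = (vx + vy + k·ωz)/r = 0.4000/0.075 = 5.3333
ω₃ (RL) = (vx + vy − k·ωz)/r = -0.5000/0.075 = -6.6667
ω₄ (RR) = (vx − vy + k·ωz)/r = 0.2000/0.075 = 2.6667

(-9.3333, 5.3333, -6.6667, 2.6667)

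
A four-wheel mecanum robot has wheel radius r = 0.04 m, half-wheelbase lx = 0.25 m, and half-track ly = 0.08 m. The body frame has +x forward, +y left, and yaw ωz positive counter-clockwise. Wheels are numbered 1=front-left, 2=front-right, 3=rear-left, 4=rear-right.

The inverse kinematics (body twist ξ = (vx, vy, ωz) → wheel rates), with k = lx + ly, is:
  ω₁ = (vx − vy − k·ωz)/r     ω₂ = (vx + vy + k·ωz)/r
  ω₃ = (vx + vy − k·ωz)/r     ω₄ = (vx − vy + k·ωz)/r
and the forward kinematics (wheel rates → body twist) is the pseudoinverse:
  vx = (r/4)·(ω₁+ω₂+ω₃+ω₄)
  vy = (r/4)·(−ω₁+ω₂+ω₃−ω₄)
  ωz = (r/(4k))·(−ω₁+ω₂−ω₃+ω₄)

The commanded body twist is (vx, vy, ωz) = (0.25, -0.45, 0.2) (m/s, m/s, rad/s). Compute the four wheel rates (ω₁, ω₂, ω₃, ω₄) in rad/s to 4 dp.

(15.8500, -3.3500, -6.6500, 19.1500)

k = lx + ly = 0.25 + 0.08 = 0.3300;  k·ωz = 0.3300·0.2 = 0.0660
ω₁ (FL) = (vx − vy − k·ωz)/r = 0.6340/0.04 = 15.8500
ω₂ (FR) = (vx + vy + k·ωz)/r = -0.1340/0.04 = -3.3500
ω₃ (RL) = (vx + vy − k·ωz)/r = -0.2660/0.04 = -6.6500
ω₄ (RR) = (vx − vy + k·ωz)/r = 0.7660/0.04 = 19.1500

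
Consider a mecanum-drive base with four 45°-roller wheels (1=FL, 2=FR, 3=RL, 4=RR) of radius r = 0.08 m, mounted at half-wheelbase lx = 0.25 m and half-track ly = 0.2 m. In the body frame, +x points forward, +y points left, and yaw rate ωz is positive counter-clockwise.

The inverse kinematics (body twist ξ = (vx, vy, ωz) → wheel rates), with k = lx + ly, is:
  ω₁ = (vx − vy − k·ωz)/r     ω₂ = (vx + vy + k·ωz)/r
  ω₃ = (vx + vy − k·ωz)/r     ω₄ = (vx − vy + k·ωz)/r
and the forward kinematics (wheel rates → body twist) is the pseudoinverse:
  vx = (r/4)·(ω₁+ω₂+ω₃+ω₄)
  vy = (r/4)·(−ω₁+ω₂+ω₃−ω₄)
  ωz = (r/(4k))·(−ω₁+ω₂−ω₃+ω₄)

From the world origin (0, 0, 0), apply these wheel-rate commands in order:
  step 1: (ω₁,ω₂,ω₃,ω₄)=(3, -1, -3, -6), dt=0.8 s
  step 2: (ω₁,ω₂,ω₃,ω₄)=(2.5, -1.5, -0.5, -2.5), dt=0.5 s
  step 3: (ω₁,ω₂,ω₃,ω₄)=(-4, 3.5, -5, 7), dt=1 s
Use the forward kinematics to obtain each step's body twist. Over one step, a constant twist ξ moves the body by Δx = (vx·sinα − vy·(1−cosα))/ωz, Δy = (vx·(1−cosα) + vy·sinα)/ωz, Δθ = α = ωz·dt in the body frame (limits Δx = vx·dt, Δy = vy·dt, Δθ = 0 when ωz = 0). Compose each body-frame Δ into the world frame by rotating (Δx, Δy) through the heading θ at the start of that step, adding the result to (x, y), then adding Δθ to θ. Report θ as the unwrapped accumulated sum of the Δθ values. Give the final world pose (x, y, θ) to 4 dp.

(-0.1045, -0.1004, 0.4844)

step 1: ξ=(vx,vy,ωz)=(-0.1400, -0.0200, -0.3111), dt=0.8 → body Δ=(-0.1128, -0.0020, -0.2489) → world pose (-0.1128, -0.0020, -0.2489)
step 2: ξ=(vx,vy,ωz)=(-0.0400, -0.0400, -0.2667), dt=0.5 → body Δ=(-0.0213, -0.0186, -0.1333) → world pose (-0.1380, -0.0148, -0.3822)
step 3: ξ=(vx,vy,ωz)=(0.0300, -0.0900, 0.8667), dt=1.0 → body Δ=(0.0630, -0.0669, 0.8667) → world pose (-0.1045, -0.1004, 0.4844)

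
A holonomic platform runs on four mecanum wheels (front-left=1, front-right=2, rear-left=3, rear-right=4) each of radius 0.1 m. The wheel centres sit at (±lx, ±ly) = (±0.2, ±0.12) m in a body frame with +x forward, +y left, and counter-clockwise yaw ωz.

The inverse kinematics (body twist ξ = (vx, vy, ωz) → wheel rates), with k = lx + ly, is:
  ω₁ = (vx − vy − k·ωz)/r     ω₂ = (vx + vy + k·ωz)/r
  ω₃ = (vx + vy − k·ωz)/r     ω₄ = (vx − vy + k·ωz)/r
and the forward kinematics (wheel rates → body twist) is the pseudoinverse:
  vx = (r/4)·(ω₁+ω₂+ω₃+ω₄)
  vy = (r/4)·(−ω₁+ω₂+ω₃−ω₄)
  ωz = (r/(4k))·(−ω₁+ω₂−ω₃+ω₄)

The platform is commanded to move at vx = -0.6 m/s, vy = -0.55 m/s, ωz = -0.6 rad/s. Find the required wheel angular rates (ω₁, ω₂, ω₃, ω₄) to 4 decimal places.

(1.4200, -13.4200, -9.5800, -2.4200)

k = lx + ly = 0.2 + 0.12 = 0.3200;  k·ωz = 0.3200·-0.6 = -0.1920
ω₁ (FL) = (vx − vy − k·ωz)/r = 0.1420/0.1 = 1.4200
ω₂ (FR) = (vx + vy + k·ωz)/r = -1.3420/0.1 = -13.4200
ω₃ (RL) = (vx + vy − k·ωz)/r = -0.9580/0.1 = -9.5800
ω₄ (RR) = (vx − vy + k·ωz)/r = -0.2420/0.1 = -2.4200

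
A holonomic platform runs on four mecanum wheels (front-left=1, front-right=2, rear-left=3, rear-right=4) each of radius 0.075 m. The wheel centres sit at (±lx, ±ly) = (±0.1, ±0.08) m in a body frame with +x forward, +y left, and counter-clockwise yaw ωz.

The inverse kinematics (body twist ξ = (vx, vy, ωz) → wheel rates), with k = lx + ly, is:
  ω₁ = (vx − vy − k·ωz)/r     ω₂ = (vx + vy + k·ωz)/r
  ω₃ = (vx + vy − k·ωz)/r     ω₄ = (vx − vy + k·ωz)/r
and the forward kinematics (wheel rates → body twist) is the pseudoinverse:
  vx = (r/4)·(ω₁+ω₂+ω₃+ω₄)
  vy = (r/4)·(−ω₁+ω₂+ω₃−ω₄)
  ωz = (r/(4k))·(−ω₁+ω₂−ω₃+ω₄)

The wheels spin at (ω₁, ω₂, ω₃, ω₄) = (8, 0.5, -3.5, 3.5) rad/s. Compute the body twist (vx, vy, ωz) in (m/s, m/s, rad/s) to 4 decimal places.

k = lx + ly = 0.1 + 0.08 = 0.1800
ω₁+ω₂+ω₃+ω₄ = 8.5000  →  vx = (0.075/4)·8.5000 = 0.1594
−ω₁+ω₂+ω₃−ω₄ = -14.5000  →  vy = (0.075/4)·-14.5000 = -0.2719
−ω₁+ω₂−ω₃+ω₄ = -0.5000  →  ωz = (0.075/0.7200)·-0.5000 = -0.0521

(0.1594, -0.2719, -0.0521)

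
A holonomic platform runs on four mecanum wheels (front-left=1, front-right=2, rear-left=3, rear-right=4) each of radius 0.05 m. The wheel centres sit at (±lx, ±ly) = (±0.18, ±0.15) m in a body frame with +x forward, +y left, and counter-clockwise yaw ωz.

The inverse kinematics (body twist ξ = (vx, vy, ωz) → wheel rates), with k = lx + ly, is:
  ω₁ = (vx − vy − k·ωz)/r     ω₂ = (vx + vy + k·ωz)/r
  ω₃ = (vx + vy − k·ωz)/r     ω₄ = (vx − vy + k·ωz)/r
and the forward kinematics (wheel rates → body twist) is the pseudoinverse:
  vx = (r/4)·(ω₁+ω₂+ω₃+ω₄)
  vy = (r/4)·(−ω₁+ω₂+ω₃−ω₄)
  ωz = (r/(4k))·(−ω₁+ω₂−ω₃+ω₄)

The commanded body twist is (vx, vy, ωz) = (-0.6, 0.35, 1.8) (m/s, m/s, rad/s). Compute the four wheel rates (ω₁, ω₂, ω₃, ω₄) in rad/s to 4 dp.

(-30.8800, 6.8800, -16.8800, -7.1200)

k = lx + ly = 0.18 + 0.15 = 0.3300;  k·ωz = 0.3300·1.8 = 0.5940
ω₁ (FL) = (vx − vy − k·ωz)/r = -1.5440/0.05 = -30.8800
ω₂ (FR) = (vx + vy + k·ωz)/r = 0.3440/0.05 = 6.8800
ω₃ (RL) = (vx + vy − k·ωz)/r = -0.8440/0.05 = -16.8800
ω₄ (RR) = (vx − vy + k·ωz)/r = -0.3560/0.05 = -7.1200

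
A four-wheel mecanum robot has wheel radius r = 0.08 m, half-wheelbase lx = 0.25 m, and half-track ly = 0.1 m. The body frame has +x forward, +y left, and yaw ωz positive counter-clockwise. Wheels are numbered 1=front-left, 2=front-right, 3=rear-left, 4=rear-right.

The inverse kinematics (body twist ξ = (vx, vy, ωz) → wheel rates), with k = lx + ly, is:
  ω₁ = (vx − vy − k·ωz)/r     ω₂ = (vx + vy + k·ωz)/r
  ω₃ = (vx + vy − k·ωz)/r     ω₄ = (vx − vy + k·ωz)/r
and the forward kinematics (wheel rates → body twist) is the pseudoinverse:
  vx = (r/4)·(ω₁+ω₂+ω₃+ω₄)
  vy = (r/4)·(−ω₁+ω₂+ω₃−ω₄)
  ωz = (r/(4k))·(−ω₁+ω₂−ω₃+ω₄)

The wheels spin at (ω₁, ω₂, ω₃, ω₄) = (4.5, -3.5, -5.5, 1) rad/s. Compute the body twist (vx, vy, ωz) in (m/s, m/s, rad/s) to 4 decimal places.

k = lx + ly = 0.25 + 0.1 = 0.3500
ω₁+ω₂+ω₃+ω₄ = -3.5000  →  vx = (0.08/4)·-3.5000 = -0.0700
−ω₁+ω₂+ω₃−ω₄ = -14.5000  →  vy = (0.08/4)·-14.5000 = -0.2900
−ω₁+ω₂−ω₃+ω₄ = -1.5000  →  ωz = (0.08/1.4000)·-1.5000 = -0.0857

(-0.0700, -0.2900, -0.0857)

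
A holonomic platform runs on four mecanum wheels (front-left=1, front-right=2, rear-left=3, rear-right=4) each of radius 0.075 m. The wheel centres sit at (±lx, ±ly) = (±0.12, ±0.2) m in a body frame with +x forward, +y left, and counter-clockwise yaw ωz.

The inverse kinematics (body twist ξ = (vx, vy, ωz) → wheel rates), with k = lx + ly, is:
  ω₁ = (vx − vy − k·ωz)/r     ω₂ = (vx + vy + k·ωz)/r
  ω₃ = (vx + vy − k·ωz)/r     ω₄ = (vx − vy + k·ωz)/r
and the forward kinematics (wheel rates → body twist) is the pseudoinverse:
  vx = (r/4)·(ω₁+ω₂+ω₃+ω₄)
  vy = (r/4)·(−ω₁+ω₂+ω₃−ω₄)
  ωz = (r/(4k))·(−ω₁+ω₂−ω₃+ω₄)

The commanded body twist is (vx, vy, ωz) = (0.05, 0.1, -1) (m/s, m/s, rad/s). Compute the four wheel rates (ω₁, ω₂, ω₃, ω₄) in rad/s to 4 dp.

(3.6000, -2.2667, 6.2667, -4.9333)

k = lx + ly = 0.12 + 0.2 = 0.3200;  k·ωz = 0.3200·-1 = -0.3200
ω₁ (FL) = (vx − vy − k·ωz)/r = 0.2700/0.075 = 3.6000
ω₂ (FR) = (vx + vy + k·ωz)/r = -0.1700/0.075 = -2.2667
ω₃ (RL) = (vx + vy − k·ωz)/r = 0.4700/0.075 = 6.2667
ω₄ (RR) = (vx − vy + k·ωz)/r = -0.3700/0.075 = -4.9333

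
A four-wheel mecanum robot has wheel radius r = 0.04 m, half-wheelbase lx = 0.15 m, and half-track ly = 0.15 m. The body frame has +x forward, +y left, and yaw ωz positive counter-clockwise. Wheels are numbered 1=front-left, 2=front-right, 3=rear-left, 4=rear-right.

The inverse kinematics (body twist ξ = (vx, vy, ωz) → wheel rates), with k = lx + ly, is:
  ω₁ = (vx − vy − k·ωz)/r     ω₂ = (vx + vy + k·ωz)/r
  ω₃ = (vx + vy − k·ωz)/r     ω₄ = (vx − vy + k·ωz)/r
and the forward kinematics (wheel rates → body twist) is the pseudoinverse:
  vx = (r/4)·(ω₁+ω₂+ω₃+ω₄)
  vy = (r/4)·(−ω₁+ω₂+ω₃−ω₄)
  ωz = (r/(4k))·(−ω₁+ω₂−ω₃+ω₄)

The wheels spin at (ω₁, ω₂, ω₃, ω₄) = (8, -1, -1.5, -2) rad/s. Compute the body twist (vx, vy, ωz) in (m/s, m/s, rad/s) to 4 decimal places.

k = lx + ly = 0.15 + 0.15 = 0.3000
ω₁+ω₂+ω₃+ω₄ = 3.5000  →  vx = (0.04/4)·3.5000 = 0.0350
−ω₁+ω₂+ω₃−ω₄ = -8.5000  →  vy = (0.04/4)·-8.5000 = -0.0850
−ω₁+ω₂−ω₃+ω₄ = -9.5000  →  ωz = (0.04/1.2000)·-9.5000 = -0.3167

(0.0350, -0.0850, -0.3167)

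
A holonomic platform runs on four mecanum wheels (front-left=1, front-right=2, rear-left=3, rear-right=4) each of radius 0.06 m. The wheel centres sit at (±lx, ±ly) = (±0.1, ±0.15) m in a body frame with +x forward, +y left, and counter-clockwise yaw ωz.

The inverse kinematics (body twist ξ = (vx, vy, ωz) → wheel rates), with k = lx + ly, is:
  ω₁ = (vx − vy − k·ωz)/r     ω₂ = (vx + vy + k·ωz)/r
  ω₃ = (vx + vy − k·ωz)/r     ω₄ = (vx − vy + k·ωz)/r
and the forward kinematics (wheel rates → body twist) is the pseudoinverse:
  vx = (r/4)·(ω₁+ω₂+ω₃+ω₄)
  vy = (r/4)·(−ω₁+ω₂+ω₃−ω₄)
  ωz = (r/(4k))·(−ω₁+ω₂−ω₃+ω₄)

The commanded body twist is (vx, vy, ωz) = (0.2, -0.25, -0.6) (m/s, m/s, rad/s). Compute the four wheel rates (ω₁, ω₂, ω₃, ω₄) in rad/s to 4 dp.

(10.0000, -3.3333, 1.6667, 5.0000)

k = lx + ly = 0.1 + 0.15 = 0.2500;  k·ωz = 0.2500·-0.6 = -0.1500
ω₁ (FL) = (vx − vy − k·ωz)/r = 0.6000/0.06 = 10.0000
ω₂ (FR) = (vx + vy + k·ωz)/r = -0.2000/0.06 = -3.3333
ω₃ (RL) = (vx + vy − k·ωz)/r = 0.1000/0.06 = 1.6667
ω₄ (RR) = (vx − vy + k·ωz)/r = 0.3000/0.06 = 5.0000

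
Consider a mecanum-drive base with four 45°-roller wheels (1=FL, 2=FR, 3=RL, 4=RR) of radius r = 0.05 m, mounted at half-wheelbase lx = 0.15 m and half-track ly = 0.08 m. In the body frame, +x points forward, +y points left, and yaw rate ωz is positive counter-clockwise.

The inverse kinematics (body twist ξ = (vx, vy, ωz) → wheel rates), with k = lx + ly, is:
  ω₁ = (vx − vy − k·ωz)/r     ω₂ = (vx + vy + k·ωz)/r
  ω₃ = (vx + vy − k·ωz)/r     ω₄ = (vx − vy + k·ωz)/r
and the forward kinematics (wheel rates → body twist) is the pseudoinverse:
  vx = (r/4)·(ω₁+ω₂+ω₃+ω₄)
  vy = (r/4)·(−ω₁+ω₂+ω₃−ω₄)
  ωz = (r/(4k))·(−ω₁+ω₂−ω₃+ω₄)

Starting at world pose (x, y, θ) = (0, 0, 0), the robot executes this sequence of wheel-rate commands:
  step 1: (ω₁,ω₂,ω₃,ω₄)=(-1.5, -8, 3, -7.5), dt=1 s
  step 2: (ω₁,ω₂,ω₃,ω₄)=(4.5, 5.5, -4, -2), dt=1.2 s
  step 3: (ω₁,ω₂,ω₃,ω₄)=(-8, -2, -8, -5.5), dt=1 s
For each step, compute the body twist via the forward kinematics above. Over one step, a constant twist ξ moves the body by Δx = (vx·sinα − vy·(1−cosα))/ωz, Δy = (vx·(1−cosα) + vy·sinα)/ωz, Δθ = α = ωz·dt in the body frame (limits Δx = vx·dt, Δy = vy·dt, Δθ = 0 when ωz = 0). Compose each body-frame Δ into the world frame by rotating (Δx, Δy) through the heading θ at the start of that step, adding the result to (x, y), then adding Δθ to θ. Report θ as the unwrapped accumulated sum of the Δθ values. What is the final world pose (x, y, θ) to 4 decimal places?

(-0.3353, 0.2412, -0.2663)

step 1: ξ=(vx,vy,ωz)=(-0.1750, 0.0500, -0.9239), dt=1.0 → body Δ=(-0.1296, 0.1184, -0.9239) → world pose (-0.1296, 0.1184, -0.9239)
step 2: ξ=(vx,vy,ωz)=(0.0500, -0.0125, 0.1630), dt=1.2 → body Δ=(0.0611, -0.0091, 0.1957) → world pose (-0.1001, 0.0642, -0.7283)
step 3: ξ=(vx,vy,ωz)=(-0.2938, 0.0438, 0.4620), dt=1.0 → body Δ=(-0.2933, -0.0244, 0.4620) → world pose (-0.3353, 0.2412, -0.2663)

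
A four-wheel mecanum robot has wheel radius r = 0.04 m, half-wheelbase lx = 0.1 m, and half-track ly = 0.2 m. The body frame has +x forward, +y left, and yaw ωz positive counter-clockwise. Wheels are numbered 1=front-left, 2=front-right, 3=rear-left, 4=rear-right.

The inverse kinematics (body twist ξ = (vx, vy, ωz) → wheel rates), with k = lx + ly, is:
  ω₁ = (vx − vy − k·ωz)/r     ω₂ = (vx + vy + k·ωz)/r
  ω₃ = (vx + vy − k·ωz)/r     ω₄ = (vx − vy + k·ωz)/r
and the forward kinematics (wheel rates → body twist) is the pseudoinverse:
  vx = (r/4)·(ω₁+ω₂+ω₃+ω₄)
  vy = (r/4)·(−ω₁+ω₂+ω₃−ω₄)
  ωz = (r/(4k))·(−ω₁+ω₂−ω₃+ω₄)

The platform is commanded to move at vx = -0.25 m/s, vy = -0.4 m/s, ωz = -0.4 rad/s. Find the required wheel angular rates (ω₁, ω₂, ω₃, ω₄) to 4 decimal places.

(6.7500, -19.2500, -13.2500, 0.7500)

k = lx + ly = 0.1 + 0.2 = 0.3000;  k·ωz = 0.3000·-0.4 = -0.1200
ω₁ (FL) = (vx − vy − k·ωz)/r = 0.2700/0.04 = 6.7500
ω₂ (FR) = (vx + vy + k·ωz)/r = -0.7700/0.04 = -19.2500
ω₃ (RL) = (vx + vy − k·ωz)/r = -0.5300/0.04 = -13.2500
ω₄ (RR) = (vx − vy + k·ωz)/r = 0.0300/0.04 = 0.7500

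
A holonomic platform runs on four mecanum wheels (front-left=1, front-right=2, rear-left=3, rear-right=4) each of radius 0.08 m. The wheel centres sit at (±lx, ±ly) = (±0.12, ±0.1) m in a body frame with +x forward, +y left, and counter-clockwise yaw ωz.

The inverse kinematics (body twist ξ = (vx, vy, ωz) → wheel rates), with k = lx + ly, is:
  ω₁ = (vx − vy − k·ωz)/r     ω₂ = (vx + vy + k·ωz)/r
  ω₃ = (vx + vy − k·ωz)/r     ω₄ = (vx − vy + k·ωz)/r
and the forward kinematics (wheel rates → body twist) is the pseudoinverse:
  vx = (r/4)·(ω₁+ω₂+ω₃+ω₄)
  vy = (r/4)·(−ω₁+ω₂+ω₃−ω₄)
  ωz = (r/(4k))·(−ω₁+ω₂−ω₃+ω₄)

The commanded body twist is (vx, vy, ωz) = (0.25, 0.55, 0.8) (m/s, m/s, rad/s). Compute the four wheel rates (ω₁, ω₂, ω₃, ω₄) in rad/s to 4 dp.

(-5.9500, 12.2000, 7.8000, -1.5500)

k = lx + ly = 0.12 + 0.1 = 0.2200;  k·ωz = 0.2200·0.8 = 0.1760
ω₁ (FL) = (vx − vy − k·ωz)/r = -0.4760/0.08 = -5.9500
ω₂ (FR) = (vx + vy + k·ωz)/r = 0.9760/0.08 = 12.2000
ω₃ (RL) = (vx + vy − k·ωz)/r = 0.6240/0.08 = 7.8000
ω₄ (RR) = (vx − vy + k·ωz)/r = -0.1240/0.08 = -1.5500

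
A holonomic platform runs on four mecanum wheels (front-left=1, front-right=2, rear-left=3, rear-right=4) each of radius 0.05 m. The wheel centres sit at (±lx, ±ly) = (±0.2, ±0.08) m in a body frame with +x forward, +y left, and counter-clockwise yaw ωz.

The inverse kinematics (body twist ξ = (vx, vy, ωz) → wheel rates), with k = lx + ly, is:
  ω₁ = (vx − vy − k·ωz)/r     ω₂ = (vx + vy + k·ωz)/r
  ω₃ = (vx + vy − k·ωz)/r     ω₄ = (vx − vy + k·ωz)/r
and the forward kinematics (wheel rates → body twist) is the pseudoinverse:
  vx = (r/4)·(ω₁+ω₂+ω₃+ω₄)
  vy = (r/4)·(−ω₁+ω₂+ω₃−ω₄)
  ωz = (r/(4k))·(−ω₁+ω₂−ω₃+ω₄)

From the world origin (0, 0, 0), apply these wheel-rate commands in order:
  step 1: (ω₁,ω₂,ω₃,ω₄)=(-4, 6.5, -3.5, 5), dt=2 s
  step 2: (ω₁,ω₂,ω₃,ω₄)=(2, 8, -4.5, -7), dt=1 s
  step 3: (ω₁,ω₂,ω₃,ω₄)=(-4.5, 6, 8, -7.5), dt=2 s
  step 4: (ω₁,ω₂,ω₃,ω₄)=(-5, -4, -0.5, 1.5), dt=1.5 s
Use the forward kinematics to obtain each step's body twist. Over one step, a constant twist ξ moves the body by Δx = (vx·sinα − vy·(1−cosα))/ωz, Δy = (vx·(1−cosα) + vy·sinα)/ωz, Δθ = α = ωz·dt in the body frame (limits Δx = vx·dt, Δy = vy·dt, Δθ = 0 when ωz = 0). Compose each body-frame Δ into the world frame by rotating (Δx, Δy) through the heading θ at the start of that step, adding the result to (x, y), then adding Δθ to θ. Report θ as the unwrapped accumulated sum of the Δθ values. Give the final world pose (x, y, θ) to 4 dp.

(-0.7122, -0.0832, 1.6071)

step 1: ξ=(vx,vy,ωz)=(0.0500, 0.0250, 0.8482), dt=2.0 → body Δ=(0.0253, 0.0956, 1.6964) → world pose (0.0253, 0.0956, 1.6964)
step 2: ξ=(vx,vy,ωz)=(-0.0188, 0.1063, 0.1562), dt=1.0 → body Δ=(-0.0270, 0.1044, 0.1562) → world pose (-0.0748, 0.0558, 1.8527)
step 3: ξ=(vx,vy,ωz)=(0.0250, 0.3250, -0.2232), dt=2.0 → body Δ=(0.1911, 0.6176, -0.4464) → world pose (-0.7213, 0.0675, 1.4062)
step 4: ξ=(vx,vy,ωz)=(-0.1000, -0.0125, 0.1339), dt=1.5 → body Δ=(-0.1471, -0.0336, 0.2009) → world pose (-0.7122, -0.0832, 1.6071)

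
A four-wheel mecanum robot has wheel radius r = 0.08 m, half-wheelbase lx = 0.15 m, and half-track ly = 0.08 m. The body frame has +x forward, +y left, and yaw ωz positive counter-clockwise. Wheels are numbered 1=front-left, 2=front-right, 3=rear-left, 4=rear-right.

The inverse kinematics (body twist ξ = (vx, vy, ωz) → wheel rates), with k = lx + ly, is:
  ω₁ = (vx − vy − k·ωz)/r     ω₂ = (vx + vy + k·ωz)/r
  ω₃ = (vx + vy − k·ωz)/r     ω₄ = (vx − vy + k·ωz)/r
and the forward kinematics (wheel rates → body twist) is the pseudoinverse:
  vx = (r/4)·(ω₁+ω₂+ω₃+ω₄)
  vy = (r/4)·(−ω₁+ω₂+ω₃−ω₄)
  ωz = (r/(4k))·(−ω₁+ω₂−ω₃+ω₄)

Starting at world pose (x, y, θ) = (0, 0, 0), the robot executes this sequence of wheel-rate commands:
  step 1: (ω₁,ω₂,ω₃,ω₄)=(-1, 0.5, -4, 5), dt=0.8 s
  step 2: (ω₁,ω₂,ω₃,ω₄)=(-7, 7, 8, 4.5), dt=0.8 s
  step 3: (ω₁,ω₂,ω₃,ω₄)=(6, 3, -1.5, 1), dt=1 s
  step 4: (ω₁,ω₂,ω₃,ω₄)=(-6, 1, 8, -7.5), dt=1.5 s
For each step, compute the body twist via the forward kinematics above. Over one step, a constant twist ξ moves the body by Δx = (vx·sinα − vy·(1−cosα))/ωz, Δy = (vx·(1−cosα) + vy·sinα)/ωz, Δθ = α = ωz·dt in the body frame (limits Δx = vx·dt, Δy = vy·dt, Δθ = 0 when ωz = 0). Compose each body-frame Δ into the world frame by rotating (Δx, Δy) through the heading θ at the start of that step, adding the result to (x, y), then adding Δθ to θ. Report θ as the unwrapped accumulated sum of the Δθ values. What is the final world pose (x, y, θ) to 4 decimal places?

(-0.5438, 0.6657, 0.3087)

step 1: ξ=(vx,vy,ωz)=(0.0100, -0.1500, 0.9130), dt=0.8 → body Δ=(0.0492, -0.1068, 0.7304) → world pose (0.0492, -0.1068, 0.7304)
step 2: ξ=(vx,vy,ωz)=(0.2500, 0.3500, 0.9130), dt=0.8 → body Δ=(0.0849, 0.3256, 0.7304) → world pose (-0.1048, 0.1924, 1.4609)
step 3: ξ=(vx,vy,ωz)=(0.1700, -0.1100, -0.0435), dt=1.0 → body Δ=(0.1676, -0.1137, -0.0435) → world pose (0.0266, 0.3464, 1.4174)
step 4: ξ=(vx,vy,ωz)=(-0.0900, 0.4500, -0.7391), dt=1.5 → body Δ=(0.2284, 0.6124, -1.1087) → world pose (-0.5438, 0.6657, 0.3087)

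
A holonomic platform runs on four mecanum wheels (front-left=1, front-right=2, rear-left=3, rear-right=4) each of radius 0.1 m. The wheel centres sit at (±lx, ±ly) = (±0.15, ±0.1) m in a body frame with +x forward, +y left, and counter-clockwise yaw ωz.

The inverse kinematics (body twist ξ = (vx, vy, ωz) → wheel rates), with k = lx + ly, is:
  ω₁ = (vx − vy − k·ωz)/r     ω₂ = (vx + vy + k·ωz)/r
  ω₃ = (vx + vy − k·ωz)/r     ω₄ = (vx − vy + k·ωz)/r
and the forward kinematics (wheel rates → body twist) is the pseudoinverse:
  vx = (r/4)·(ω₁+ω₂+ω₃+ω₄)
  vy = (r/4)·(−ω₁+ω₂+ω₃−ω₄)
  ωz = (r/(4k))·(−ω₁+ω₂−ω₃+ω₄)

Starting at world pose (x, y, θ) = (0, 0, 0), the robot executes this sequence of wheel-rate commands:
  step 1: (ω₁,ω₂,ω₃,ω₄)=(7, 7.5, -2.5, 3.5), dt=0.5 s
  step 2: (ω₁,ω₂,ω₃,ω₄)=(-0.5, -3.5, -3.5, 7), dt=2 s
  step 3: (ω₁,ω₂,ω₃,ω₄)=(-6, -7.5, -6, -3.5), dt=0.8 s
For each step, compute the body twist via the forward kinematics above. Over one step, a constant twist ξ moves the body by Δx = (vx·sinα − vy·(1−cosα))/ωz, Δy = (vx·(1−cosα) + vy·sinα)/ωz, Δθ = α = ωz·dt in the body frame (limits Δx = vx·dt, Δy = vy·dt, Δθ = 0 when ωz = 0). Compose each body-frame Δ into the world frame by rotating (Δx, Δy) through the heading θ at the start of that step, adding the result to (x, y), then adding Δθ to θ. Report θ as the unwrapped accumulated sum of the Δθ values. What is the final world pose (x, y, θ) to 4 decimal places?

(0.9401, -0.7651, 1.9050)

step 1: ξ=(vx,vy,ωz)=(0.3875, -0.1375, 0.6500), dt=0.5 → body Δ=(0.2014, -0.0363, 0.3250) → world pose (0.2014, -0.0363, 0.3250)
step 2: ξ=(vx,vy,ωz)=(-0.0125, -0.3375, 0.7500), dt=2.0 → body Δ=(0.4015, -0.4644, 1.5000) → world pose (0.7302, -0.3482, 1.8250)
step 3: ξ=(vx,vy,ωz)=(-0.5750, -0.1000, 0.1000), dt=0.8 → body Δ=(-0.4563, -0.0983, 0.0800) → world pose (0.9401, -0.7651, 1.9050)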